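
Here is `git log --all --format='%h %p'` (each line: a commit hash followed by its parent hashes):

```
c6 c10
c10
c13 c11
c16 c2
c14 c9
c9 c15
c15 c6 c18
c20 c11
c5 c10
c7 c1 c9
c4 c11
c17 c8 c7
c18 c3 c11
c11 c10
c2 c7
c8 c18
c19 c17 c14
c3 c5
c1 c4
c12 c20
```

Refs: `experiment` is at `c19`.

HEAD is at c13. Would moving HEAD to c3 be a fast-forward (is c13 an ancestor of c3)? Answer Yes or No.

A fast-forward from c13 to c3 is possible iff c13 is an ancestor of c3.
Ancestors of c3: {c10, c3, c5}.
c13 is not among them, so fast-forward is not possible.

No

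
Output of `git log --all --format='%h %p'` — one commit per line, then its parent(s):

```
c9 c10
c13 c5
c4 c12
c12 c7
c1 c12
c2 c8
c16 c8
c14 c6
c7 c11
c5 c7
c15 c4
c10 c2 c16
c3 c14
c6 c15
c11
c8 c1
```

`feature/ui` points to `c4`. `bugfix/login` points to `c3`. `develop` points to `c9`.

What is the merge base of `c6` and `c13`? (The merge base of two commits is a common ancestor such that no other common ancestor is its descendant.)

c7

Ancestors of c6: {c11, c12, c15, c4, c6, c7}.
Ancestors of c13: {c11, c13, c5, c7}.
Common ancestors: {c11, c7}.
Among these, c7 is not an ancestor of any other common ancestor — it is the merge base.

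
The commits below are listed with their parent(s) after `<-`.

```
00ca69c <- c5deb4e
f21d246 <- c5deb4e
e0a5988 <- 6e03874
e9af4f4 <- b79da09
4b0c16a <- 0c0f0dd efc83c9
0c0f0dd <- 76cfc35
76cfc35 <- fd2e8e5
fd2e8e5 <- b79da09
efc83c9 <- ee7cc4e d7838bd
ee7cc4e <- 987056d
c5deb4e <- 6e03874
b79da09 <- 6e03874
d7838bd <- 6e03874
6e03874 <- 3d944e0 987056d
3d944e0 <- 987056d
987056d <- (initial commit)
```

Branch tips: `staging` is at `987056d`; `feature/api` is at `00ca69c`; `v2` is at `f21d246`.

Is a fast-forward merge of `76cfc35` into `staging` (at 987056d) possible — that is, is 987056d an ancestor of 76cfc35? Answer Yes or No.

Yes

A fast-forward from 987056d to 76cfc35 is possible iff 987056d is an ancestor of 76cfc35.
Ancestors of 76cfc35: {3d944e0, 6e03874, 76cfc35, 987056d, b79da09, fd2e8e5}.
987056d is among them, so fast-forward is possible.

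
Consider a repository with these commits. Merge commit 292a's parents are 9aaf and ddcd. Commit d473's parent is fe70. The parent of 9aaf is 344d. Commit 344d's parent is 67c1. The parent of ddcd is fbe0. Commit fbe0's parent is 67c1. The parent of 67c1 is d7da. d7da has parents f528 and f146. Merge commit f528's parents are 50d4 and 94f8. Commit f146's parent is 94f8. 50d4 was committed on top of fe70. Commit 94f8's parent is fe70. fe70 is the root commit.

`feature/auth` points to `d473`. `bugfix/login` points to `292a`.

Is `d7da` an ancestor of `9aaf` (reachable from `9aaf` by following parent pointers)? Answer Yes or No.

Yes

Ancestors of 9aaf (commits reachable by following parents): {344d, 50d4, 67c1, 94f8, 9aaf, d7da, f146, f528, fe70}.
d7da is in that set, so it is an ancestor of 9aaf.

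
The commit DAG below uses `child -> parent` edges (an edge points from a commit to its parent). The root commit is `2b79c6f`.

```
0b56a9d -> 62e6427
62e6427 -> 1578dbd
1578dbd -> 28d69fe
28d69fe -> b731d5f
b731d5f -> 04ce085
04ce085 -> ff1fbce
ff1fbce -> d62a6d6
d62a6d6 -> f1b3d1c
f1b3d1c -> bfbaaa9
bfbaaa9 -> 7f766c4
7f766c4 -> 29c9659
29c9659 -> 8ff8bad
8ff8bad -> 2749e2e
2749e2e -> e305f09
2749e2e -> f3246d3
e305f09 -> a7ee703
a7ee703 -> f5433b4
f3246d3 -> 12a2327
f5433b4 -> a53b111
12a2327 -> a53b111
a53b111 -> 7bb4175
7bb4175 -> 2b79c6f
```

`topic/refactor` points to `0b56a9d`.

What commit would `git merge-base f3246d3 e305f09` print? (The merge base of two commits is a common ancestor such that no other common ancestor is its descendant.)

a53b111

Ancestors of f3246d3: {12a2327, 2b79c6f, 7bb4175, a53b111, f3246d3}.
Ancestors of e305f09: {2b79c6f, 7bb4175, a53b111, a7ee703, e305f09, f5433b4}.
Common ancestors: {2b79c6f, 7bb4175, a53b111}.
Among these, a53b111 is not an ancestor of any other common ancestor — it is the merge base.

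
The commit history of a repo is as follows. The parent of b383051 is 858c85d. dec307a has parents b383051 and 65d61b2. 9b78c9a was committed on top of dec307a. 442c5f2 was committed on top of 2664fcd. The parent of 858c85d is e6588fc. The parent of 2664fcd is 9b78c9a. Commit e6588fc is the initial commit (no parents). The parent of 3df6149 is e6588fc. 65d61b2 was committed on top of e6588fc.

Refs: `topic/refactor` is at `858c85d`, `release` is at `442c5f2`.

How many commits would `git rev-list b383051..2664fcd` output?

4

Reachable from 2664fcd: {2664fcd, 65d61b2, 858c85d, 9b78c9a, b383051, dec307a, e6588fc}.
Reachable from b383051: {858c85d, b383051, e6588fc}.
In 2664fcd's history but not b383051's: {2664fcd, 65d61b2, 9b78c9a, dec307a} — 4 commits.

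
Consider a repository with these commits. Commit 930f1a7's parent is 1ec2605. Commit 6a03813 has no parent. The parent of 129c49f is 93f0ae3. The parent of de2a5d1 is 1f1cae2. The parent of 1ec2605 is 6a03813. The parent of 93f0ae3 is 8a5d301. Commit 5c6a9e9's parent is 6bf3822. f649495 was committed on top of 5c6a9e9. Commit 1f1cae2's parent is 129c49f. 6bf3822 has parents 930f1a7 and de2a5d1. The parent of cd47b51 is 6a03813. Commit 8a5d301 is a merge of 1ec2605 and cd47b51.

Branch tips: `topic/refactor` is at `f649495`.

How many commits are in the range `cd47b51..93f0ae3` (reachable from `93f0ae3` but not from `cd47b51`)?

Reachable from 93f0ae3: {1ec2605, 6a03813, 8a5d301, 93f0ae3, cd47b51}.
Reachable from cd47b51: {6a03813, cd47b51}.
In 93f0ae3's history but not cd47b51's: {1ec2605, 8a5d301, 93f0ae3} — 3 commits.

3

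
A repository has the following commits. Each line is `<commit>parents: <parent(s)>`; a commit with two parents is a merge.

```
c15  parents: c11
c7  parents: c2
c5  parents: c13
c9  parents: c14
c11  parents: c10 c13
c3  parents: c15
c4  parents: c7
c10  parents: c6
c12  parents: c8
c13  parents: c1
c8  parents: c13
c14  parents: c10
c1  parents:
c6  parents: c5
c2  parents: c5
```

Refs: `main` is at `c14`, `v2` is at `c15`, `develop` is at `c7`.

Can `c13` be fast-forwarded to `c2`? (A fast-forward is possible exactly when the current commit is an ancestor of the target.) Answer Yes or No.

A fast-forward from c13 to c2 is possible iff c13 is an ancestor of c2.
Ancestors of c2: {c1, c13, c2, c5}.
c13 is among them, so fast-forward is possible.

Yes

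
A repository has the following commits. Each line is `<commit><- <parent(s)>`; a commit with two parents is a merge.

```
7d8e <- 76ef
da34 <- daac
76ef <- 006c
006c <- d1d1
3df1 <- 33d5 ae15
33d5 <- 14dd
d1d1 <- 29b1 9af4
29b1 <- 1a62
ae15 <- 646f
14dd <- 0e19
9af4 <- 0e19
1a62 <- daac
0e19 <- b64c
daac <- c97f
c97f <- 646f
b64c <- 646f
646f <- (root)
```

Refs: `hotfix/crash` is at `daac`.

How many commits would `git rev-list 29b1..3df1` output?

Reachable from 3df1: {0e19, 14dd, 33d5, 3df1, 646f, ae15, b64c}.
Reachable from 29b1: {1a62, 29b1, 646f, c97f, daac}.
In 3df1's history but not 29b1's: {0e19, 14dd, 33d5, 3df1, ae15, b64c} — 6 commits.

6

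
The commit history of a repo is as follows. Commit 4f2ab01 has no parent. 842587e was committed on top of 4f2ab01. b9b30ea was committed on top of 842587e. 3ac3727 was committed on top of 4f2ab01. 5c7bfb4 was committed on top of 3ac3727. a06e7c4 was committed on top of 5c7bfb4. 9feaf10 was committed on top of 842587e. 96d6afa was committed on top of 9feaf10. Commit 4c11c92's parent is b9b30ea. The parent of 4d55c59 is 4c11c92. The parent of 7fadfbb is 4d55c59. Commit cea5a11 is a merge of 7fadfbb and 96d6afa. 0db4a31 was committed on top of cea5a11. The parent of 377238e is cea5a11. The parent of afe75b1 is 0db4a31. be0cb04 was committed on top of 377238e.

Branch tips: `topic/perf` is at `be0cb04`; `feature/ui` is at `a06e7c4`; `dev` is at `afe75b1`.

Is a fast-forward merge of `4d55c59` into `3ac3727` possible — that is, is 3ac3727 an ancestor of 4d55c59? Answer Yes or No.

No

A fast-forward from 3ac3727 to 4d55c59 is possible iff 3ac3727 is an ancestor of 4d55c59.
Ancestors of 4d55c59: {4c11c92, 4d55c59, 4f2ab01, 842587e, b9b30ea}.
3ac3727 is not among them, so fast-forward is not possible.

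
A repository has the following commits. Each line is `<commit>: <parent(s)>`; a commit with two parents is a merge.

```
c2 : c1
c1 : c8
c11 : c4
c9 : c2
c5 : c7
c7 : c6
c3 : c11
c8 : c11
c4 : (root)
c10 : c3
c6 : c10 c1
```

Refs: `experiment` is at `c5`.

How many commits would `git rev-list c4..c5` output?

Reachable from c5: {c1, c10, c11, c3, c4, c5, c6, c7, c8}.
Reachable from c4: {c4}.
In c5's history but not c4's: {c1, c10, c11, c3, c5, c6, c7, c8} — 8 commits.

8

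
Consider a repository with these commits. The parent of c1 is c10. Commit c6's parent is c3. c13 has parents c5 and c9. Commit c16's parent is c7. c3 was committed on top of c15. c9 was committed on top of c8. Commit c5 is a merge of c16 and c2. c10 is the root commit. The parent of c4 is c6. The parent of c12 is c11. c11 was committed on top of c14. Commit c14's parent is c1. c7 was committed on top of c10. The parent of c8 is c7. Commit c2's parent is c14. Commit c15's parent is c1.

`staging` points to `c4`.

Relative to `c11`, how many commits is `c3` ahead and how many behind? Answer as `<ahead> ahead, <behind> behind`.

Reachable from c3: {c1, c10, c15, c3}.
Reachable from c11: {c1, c10, c11, c14}.
Only in c3's history (ahead): {c15, c3} — 2.
Only in c11's history (behind): {c11, c14} — 2.

2 ahead, 2 behind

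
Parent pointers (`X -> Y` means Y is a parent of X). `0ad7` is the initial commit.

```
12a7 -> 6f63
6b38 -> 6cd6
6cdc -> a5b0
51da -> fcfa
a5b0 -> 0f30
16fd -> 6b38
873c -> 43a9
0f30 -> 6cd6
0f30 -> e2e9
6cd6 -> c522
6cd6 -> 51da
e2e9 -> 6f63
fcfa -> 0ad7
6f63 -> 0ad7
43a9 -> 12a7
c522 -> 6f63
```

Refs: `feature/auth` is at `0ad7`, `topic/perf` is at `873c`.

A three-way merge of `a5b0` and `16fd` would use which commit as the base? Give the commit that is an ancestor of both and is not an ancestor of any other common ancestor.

6cd6

Ancestors of a5b0: {0ad7, 0f30, 51da, 6cd6, 6f63, a5b0, c522, e2e9, fcfa}.
Ancestors of 16fd: {0ad7, 16fd, 51da, 6b38, 6cd6, 6f63, c522, fcfa}.
Common ancestors: {0ad7, 51da, 6cd6, 6f63, c522, fcfa}.
Among these, 6cd6 is not an ancestor of any other common ancestor — it is the merge base.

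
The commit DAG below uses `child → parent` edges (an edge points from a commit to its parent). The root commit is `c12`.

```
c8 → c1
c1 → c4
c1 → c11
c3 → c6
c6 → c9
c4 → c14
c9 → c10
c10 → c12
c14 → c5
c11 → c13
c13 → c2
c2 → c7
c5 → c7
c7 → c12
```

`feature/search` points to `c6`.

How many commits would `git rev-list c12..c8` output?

9

Reachable from c8: {c1, c11, c12, c13, c14, c2, c4, c5, c7, c8}.
Reachable from c12: {c12}.
In c8's history but not c12's: {c1, c11, c13, c14, c2, c4, c5, c7, c8} — 9 commits.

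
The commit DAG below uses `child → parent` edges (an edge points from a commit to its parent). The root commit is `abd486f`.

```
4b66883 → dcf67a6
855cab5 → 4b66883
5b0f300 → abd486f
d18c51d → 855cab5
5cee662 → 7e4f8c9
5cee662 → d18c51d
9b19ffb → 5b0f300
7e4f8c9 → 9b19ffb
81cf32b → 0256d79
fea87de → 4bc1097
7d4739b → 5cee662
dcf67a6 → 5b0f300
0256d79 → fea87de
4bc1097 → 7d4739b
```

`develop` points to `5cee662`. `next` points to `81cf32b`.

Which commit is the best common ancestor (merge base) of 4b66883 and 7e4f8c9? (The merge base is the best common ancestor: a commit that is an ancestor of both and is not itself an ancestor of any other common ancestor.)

5b0f300

Ancestors of 4b66883: {4b66883, 5b0f300, abd486f, dcf67a6}.
Ancestors of 7e4f8c9: {5b0f300, 7e4f8c9, 9b19ffb, abd486f}.
Common ancestors: {5b0f300, abd486f}.
Among these, 5b0f300 is not an ancestor of any other common ancestor — it is the merge base.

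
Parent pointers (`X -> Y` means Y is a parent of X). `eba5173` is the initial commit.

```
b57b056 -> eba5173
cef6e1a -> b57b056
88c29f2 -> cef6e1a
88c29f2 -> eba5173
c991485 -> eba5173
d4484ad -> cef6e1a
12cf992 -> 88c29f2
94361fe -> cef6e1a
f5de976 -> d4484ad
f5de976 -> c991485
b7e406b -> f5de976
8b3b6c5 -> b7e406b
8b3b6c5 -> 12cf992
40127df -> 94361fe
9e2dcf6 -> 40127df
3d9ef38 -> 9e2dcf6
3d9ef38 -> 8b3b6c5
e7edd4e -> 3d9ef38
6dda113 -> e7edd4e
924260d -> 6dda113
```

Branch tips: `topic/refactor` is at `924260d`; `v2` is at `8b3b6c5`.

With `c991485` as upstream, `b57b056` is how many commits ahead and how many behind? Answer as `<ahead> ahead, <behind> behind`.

1 ahead, 1 behind

Reachable from b57b056: {b57b056, eba5173}.
Reachable from c991485: {c991485, eba5173}.
Only in b57b056's history (ahead): {b57b056} — 1.
Only in c991485's history (behind): {c991485} — 1.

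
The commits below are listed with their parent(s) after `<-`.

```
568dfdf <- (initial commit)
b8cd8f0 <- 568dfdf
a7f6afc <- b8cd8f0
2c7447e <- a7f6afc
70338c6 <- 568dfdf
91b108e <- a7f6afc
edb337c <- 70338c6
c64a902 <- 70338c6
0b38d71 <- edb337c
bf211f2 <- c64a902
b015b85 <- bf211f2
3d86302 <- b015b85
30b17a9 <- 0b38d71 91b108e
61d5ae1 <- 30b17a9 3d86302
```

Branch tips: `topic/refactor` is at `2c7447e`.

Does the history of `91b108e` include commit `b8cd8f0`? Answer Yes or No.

Ancestors of 91b108e (commits reachable by following parents): {568dfdf, 91b108e, a7f6afc, b8cd8f0}.
b8cd8f0 is in that set, so it is an ancestor of 91b108e.

Yes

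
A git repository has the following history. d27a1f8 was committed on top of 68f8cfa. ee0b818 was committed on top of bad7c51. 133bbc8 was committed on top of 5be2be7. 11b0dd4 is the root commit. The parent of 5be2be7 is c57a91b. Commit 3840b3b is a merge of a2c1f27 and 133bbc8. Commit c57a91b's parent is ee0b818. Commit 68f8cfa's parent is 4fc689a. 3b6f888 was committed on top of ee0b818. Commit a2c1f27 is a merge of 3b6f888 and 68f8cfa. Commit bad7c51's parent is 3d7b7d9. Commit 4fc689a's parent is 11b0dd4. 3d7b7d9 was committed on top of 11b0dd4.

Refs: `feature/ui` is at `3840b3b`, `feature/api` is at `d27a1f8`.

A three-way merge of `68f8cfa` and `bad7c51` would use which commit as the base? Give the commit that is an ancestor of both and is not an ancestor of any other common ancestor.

Ancestors of 68f8cfa: {11b0dd4, 4fc689a, 68f8cfa}.
Ancestors of bad7c51: {11b0dd4, 3d7b7d9, bad7c51}.
Common ancestors: {11b0dd4}.
The only common ancestor is 11b0dd4, so it is the merge base.

11b0dd4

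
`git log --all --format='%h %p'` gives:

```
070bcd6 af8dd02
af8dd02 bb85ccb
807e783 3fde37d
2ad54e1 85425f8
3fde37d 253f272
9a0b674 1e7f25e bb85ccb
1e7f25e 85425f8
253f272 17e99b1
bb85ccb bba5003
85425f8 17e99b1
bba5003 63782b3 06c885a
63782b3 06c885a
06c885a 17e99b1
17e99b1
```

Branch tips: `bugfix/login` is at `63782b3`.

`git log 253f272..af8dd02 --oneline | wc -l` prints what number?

Reachable from af8dd02: {06c885a, 17e99b1, 63782b3, af8dd02, bb85ccb, bba5003}.
Reachable from 253f272: {17e99b1, 253f272}.
In af8dd02's history but not 253f272's: {06c885a, 63782b3, af8dd02, bb85ccb, bba5003} — 5 commits.

5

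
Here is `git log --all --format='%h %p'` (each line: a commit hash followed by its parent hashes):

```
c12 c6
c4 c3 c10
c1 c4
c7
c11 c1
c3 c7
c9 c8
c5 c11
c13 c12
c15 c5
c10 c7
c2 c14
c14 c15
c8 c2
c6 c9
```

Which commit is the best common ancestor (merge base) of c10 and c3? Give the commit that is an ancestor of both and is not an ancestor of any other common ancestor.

Ancestors of c10: {c10, c7}.
Ancestors of c3: {c3, c7}.
Common ancestors: {c7}.
The only common ancestor is c7, so it is the merge base.

c7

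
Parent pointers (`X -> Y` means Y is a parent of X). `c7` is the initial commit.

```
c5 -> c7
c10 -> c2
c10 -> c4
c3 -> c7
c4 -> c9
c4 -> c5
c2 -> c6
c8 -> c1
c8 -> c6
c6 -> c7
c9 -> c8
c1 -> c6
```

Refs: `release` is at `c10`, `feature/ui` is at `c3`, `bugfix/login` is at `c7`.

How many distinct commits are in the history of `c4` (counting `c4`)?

7

Walking parent pointers from c4: reachable set = {c1, c4, c5, c6, c7, c8, c9}.
That is 7 commits.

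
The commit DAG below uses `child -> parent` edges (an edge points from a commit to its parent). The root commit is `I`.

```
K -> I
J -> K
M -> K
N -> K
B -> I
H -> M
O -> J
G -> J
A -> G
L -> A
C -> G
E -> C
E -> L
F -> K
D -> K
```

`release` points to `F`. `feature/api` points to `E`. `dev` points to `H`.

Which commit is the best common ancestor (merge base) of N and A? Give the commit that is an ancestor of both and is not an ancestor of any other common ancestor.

Ancestors of N: {I, K, N}.
Ancestors of A: {A, G, I, J, K}.
Common ancestors: {I, K}.
Among these, K is not an ancestor of any other common ancestor — it is the merge base.

K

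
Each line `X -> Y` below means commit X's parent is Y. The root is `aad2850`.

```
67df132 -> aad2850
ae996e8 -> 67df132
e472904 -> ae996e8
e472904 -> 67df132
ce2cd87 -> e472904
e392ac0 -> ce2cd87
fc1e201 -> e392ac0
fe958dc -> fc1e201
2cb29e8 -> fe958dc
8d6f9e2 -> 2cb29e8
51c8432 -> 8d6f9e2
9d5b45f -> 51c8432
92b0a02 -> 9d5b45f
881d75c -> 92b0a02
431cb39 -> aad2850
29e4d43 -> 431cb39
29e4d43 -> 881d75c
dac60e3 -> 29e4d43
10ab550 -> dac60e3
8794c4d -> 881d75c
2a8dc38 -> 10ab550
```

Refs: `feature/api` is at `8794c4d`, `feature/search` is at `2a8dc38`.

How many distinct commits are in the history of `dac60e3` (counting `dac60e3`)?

Walking parent pointers from dac60e3: reachable set = {29e4d43, 2cb29e8, 431cb39, 51c8432, 67df132, 881d75c, 8d6f9e2, 92b0a02, 9d5b45f, aad2850, ae996e8, ce2cd87, dac60e3, e392ac0, e472904, fc1e201, fe958dc}.
That is 17 commits.

17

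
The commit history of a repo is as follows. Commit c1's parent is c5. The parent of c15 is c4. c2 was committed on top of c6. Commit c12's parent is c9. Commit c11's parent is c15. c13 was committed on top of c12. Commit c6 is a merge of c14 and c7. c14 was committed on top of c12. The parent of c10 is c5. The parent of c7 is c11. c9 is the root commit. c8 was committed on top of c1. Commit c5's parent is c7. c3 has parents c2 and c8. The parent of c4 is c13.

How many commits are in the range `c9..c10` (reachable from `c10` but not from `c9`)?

Reachable from c10: {c10, c11, c12, c13, c15, c4, c5, c7, c9}.
Reachable from c9: {c9}.
In c10's history but not c9's: {c10, c11, c12, c13, c15, c4, c5, c7} — 8 commits.

8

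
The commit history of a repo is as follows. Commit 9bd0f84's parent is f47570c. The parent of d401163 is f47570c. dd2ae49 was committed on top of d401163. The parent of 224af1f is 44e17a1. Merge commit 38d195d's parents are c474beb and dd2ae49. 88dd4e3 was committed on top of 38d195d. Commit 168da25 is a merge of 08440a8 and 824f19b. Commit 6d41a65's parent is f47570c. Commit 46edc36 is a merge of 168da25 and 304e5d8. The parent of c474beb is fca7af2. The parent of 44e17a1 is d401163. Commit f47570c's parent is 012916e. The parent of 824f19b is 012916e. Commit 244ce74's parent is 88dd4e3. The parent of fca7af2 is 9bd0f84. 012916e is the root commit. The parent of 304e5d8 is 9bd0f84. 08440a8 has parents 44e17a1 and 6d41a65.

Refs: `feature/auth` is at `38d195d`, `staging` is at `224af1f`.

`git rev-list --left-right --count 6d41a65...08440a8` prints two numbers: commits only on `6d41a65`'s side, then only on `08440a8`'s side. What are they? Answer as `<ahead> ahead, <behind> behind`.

Reachable from 6d41a65: {012916e, 6d41a65, f47570c}.
Reachable from 08440a8: {012916e, 08440a8, 44e17a1, 6d41a65, d401163, f47570c}.
Only in 6d41a65's history (ahead): {} — 0.
Only in 08440a8's history (behind): {08440a8, 44e17a1, d401163} — 3.

0 ahead, 3 behind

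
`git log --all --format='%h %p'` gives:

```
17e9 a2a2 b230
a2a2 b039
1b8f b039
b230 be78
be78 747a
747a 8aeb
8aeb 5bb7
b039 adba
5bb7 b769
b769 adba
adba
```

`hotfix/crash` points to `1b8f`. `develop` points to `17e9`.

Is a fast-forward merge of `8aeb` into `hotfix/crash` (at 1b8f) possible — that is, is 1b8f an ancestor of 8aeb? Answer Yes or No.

No

A fast-forward from 1b8f to 8aeb is possible iff 1b8f is an ancestor of 8aeb.
Ancestors of 8aeb: {5bb7, 8aeb, adba, b769}.
1b8f is not among them, so fast-forward is not possible.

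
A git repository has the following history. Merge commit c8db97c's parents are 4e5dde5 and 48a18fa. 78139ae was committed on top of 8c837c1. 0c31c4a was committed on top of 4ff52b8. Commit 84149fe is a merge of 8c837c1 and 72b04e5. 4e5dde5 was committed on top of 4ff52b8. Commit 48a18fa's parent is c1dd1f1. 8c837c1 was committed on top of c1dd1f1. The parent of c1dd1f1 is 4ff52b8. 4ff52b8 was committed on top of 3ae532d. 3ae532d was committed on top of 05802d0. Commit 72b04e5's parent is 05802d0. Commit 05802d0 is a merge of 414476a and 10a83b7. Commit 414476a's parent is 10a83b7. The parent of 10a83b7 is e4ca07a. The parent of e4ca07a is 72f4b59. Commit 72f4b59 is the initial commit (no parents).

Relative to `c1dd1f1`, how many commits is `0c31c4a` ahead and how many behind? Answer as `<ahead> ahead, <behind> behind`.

Reachable from 0c31c4a: {05802d0, 0c31c4a, 10a83b7, 3ae532d, 414476a, 4ff52b8, 72f4b59, e4ca07a}.
Reachable from c1dd1f1: {05802d0, 10a83b7, 3ae532d, 414476a, 4ff52b8, 72f4b59, c1dd1f1, e4ca07a}.
Only in 0c31c4a's history (ahead): {0c31c4a} — 1.
Only in c1dd1f1's history (behind): {c1dd1f1} — 1.

1 ahead, 1 behind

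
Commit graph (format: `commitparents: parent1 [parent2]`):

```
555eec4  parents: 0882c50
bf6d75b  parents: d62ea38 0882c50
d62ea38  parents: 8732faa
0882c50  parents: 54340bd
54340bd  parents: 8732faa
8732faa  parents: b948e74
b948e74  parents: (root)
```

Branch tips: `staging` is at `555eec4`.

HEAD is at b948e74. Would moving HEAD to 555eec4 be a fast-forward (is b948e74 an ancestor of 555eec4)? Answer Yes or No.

A fast-forward from b948e74 to 555eec4 is possible iff b948e74 is an ancestor of 555eec4.
Ancestors of 555eec4: {0882c50, 54340bd, 555eec4, 8732faa, b948e74}.
b948e74 is among them, so fast-forward is possible.

Yes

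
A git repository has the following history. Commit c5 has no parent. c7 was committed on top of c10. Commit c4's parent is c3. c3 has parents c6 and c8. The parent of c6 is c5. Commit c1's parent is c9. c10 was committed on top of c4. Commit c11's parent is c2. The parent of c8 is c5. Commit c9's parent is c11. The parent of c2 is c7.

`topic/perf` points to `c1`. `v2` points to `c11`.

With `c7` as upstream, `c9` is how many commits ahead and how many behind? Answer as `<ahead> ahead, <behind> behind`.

Reachable from c9: {c10, c11, c2, c3, c4, c5, c6, c7, c8, c9}.
Reachable from c7: {c10, c3, c4, c5, c6, c7, c8}.
Only in c9's history (ahead): {c11, c2, c9} — 3.
Only in c7's history (behind): {} — 0.

3 ahead, 0 behind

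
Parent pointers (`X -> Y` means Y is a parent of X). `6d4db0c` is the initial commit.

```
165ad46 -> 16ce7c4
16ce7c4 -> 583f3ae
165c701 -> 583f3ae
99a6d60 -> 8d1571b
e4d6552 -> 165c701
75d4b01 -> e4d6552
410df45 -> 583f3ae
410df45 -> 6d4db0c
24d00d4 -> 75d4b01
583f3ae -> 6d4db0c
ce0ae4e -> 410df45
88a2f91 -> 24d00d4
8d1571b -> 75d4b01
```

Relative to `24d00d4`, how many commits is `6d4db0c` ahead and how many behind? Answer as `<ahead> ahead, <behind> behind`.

Reachable from 6d4db0c: {6d4db0c}.
Reachable from 24d00d4: {165c701, 24d00d4, 583f3ae, 6d4db0c, 75d4b01, e4d6552}.
Only in 6d4db0c's history (ahead): {} — 0.
Only in 24d00d4's history (behind): {165c701, 24d00d4, 583f3ae, 75d4b01, e4d6552} — 5.

0 ahead, 5 behind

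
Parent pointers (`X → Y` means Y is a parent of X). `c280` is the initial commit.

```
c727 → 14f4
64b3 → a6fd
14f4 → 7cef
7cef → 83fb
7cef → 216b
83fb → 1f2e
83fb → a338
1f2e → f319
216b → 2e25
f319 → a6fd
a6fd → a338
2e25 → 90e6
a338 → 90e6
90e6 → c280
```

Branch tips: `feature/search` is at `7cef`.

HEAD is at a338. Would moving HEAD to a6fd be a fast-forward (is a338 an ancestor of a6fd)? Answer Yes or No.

A fast-forward from a338 to a6fd is possible iff a338 is an ancestor of a6fd.
Ancestors of a6fd: {90e6, a338, a6fd, c280}.
a338 is among them, so fast-forward is possible.

Yes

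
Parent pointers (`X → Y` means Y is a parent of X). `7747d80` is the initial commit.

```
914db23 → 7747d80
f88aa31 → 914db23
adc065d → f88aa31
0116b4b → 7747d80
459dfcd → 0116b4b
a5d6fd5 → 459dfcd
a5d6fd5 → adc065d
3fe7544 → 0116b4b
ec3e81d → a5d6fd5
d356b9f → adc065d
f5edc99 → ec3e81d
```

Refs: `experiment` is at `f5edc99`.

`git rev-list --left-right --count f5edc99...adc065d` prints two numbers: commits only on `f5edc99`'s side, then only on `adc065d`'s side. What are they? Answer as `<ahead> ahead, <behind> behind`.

5 ahead, 0 behind

Reachable from f5edc99: {0116b4b, 459dfcd, 7747d80, 914db23, a5d6fd5, adc065d, ec3e81d, f5edc99, f88aa31}.
Reachable from adc065d: {7747d80, 914db23, adc065d, f88aa31}.
Only in f5edc99's history (ahead): {0116b4b, 459dfcd, a5d6fd5, ec3e81d, f5edc99} — 5.
Only in adc065d's history (behind): {} — 0.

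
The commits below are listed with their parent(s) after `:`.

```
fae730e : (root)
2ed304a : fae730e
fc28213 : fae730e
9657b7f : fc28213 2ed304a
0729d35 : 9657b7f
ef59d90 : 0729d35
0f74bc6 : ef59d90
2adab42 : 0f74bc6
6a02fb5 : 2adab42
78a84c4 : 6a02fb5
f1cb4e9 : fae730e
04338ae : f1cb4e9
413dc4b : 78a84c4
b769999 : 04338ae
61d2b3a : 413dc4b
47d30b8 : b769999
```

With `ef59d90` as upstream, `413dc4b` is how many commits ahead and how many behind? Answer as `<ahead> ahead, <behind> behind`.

5 ahead, 0 behind

Reachable from 413dc4b: {0729d35, 0f74bc6, 2adab42, 2ed304a, 413dc4b, 6a02fb5, 78a84c4, 9657b7f, ef59d90, fae730e, fc28213}.
Reachable from ef59d90: {0729d35, 2ed304a, 9657b7f, ef59d90, fae730e, fc28213}.
Only in 413dc4b's history (ahead): {0f74bc6, 2adab42, 413dc4b, 6a02fb5, 78a84c4} — 5.
Only in ef59d90's history (behind): {} — 0.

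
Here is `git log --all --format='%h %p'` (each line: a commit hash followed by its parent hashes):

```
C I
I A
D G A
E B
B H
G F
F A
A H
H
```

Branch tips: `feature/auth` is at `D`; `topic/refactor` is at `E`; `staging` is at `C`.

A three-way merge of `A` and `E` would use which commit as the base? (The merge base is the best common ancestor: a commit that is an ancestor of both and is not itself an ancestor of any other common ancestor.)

Ancestors of A: {A, H}.
Ancestors of E: {B, E, H}.
Common ancestors: {H}.
The only common ancestor is H, so it is the merge base.

H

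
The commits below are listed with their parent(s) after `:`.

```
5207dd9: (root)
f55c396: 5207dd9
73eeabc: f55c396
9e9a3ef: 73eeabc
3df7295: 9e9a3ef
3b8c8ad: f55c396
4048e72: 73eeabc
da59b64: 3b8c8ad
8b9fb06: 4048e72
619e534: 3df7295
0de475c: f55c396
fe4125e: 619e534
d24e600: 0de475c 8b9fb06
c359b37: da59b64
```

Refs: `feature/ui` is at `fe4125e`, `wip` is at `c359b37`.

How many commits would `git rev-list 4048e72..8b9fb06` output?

1

Reachable from 8b9fb06: {4048e72, 5207dd9, 73eeabc, 8b9fb06, f55c396}.
Reachable from 4048e72: {4048e72, 5207dd9, 73eeabc, f55c396}.
In 8b9fb06's history but not 4048e72's: {8b9fb06} — 1 commit.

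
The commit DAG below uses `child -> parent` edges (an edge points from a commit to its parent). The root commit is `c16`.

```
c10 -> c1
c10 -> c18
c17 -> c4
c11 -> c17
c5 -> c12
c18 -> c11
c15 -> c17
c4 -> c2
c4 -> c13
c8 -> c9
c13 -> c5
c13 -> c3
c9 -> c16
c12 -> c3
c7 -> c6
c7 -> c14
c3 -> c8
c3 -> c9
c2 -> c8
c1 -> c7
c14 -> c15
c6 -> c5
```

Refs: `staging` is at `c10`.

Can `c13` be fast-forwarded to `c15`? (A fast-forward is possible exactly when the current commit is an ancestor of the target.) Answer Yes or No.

Yes

A fast-forward from c13 to c15 is possible iff c13 is an ancestor of c15.
Ancestors of c15: {c12, c13, c15, c16, c17, c2, c3, c4, c5, c8, c9}.
c13 is among them, so fast-forward is possible.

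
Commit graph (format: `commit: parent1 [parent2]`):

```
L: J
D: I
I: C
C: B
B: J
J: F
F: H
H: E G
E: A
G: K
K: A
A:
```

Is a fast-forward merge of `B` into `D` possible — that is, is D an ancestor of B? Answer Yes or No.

No

A fast-forward from D to B is possible iff D is an ancestor of B.
Ancestors of B: {A, B, E, F, G, H, J, K}.
D is not among them, so fast-forward is not possible.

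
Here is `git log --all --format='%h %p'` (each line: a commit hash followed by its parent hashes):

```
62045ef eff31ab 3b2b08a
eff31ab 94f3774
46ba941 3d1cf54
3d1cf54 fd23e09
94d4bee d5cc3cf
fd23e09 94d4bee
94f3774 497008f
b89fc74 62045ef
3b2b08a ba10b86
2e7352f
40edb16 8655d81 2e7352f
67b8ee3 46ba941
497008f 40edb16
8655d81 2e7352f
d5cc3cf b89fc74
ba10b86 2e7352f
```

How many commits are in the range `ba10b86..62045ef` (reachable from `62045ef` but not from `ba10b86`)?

Reachable from 62045ef: {2e7352f, 3b2b08a, 40edb16, 497008f, 62045ef, 8655d81, 94f3774, ba10b86, eff31ab}.
Reachable from ba10b86: {2e7352f, ba10b86}.
In 62045ef's history but not ba10b86's: {3b2b08a, 40edb16, 497008f, 62045ef, 8655d81, 94f3774, eff31ab} — 7 commits.

7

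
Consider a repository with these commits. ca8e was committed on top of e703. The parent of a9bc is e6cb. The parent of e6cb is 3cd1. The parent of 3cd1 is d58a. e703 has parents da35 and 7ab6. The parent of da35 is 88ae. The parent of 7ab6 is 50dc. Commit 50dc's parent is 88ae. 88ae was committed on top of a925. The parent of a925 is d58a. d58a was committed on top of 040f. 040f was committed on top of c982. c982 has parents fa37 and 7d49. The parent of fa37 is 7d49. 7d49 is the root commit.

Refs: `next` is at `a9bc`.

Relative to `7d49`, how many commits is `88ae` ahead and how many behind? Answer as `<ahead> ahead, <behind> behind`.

6 ahead, 0 behind

Reachable from 88ae: {040f, 7d49, 88ae, a925, c982, d58a, fa37}.
Reachable from 7d49: {7d49}.
Only in 88ae's history (ahead): {040f, 88ae, a925, c982, d58a, fa37} — 6.
Only in 7d49's history (behind): {} — 0.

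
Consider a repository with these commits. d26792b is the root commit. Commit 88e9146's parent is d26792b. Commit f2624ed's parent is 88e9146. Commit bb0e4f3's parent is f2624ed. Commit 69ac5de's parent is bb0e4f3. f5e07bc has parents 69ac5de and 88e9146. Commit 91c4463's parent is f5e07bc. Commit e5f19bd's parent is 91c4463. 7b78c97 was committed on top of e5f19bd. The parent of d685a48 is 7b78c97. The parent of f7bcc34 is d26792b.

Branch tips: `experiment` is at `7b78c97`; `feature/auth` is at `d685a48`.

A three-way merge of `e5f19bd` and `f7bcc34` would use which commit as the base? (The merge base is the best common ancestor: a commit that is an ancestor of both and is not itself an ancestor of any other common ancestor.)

Ancestors of e5f19bd: {69ac5de, 88e9146, 91c4463, bb0e4f3, d26792b, e5f19bd, f2624ed, f5e07bc}.
Ancestors of f7bcc34: {d26792b, f7bcc34}.
Common ancestors: {d26792b}.
The only common ancestor is d26792b, so it is the merge base.

d26792b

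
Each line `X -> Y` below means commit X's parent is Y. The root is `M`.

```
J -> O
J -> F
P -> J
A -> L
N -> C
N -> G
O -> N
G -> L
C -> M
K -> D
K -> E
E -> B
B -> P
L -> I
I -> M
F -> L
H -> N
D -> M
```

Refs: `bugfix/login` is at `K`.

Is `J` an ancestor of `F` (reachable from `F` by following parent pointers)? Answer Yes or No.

Ancestors of F: {F, I, L, M}.
J is not in that set, so it is not an ancestor of F.

No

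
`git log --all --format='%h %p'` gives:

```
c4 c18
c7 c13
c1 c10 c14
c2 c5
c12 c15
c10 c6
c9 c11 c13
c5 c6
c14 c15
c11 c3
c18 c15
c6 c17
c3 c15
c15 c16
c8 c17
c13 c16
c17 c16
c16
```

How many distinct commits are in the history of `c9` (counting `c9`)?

Walking parent pointers from c9: reachable set = {c11, c13, c15, c16, c3, c9}.
That is 6 commits.

6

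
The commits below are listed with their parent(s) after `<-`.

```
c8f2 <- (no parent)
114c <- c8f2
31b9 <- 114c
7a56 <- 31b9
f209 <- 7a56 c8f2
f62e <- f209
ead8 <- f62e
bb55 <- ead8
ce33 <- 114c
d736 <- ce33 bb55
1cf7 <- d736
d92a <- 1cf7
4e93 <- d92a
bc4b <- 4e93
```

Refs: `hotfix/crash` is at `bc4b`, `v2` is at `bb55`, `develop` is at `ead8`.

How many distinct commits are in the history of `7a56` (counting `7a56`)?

4

Walking parent pointers from 7a56: reachable set = {114c, 31b9, 7a56, c8f2}.
That is 4 commits.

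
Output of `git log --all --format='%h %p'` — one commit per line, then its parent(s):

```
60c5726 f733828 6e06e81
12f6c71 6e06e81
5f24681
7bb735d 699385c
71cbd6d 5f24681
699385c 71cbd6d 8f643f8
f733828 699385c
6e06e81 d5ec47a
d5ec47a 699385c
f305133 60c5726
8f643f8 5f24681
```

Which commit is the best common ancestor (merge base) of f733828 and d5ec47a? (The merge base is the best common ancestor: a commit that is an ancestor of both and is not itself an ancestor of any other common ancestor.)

699385c

Ancestors of f733828: {5f24681, 699385c, 71cbd6d, 8f643f8, f733828}.
Ancestors of d5ec47a: {5f24681, 699385c, 71cbd6d, 8f643f8, d5ec47a}.
Common ancestors: {5f24681, 699385c, 71cbd6d, 8f643f8}.
Among these, 699385c is not an ancestor of any other common ancestor — it is the merge base.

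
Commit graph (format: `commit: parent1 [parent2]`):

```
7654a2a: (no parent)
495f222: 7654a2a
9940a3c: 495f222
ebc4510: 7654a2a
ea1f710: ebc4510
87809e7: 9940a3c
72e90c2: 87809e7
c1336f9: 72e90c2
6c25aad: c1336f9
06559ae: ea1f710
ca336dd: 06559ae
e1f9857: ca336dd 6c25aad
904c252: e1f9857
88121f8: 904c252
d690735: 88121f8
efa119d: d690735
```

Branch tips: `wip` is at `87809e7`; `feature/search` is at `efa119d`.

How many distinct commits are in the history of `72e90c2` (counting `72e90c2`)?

Walking parent pointers from 72e90c2: reachable set = {495f222, 72e90c2, 7654a2a, 87809e7, 9940a3c}.
That is 5 commits.

5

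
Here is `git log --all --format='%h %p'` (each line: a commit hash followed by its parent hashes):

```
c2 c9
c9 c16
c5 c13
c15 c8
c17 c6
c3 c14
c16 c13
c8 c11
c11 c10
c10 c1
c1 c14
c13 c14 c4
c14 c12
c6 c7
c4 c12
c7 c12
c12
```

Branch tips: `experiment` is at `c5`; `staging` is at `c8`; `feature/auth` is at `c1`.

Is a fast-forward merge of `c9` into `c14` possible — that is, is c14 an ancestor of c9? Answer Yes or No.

A fast-forward from c14 to c9 is possible iff c14 is an ancestor of c9.
Ancestors of c9: {c12, c13, c14, c16, c4, c9}.
c14 is among them, so fast-forward is possible.

Yes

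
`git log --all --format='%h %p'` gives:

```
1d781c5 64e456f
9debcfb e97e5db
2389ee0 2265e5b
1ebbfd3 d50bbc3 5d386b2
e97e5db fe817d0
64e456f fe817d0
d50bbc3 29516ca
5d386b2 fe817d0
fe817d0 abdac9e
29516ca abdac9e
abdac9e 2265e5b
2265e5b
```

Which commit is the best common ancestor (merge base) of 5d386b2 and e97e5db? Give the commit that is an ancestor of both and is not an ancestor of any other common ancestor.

Ancestors of 5d386b2: {2265e5b, 5d386b2, abdac9e, fe817d0}.
Ancestors of e97e5db: {2265e5b, abdac9e, e97e5db, fe817d0}.
Common ancestors: {2265e5b, abdac9e, fe817d0}.
Among these, fe817d0 is not an ancestor of any other common ancestor — it is the merge base.

fe817d0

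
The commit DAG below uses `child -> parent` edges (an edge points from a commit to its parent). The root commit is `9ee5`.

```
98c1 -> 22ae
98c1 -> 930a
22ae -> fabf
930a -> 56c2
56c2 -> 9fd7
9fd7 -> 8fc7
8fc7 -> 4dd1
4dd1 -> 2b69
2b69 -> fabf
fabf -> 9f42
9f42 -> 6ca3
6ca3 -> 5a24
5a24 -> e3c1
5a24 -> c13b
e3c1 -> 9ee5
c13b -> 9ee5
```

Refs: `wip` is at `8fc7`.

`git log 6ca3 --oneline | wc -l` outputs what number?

Walking parent pointers from 6ca3: reachable set = {5a24, 6ca3, 9ee5, c13b, e3c1}.
That is 5 commits.

5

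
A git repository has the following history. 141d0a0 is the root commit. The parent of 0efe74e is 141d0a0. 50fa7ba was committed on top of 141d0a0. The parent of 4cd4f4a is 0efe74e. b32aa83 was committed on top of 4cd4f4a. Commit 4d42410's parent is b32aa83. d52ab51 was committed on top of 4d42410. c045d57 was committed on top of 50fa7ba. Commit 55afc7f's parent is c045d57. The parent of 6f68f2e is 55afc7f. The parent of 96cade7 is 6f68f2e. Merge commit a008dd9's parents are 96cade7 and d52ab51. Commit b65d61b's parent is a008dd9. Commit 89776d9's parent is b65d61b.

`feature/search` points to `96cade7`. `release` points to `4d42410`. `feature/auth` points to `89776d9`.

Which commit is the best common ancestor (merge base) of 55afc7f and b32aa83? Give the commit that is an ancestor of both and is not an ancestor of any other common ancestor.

141d0a0

Ancestors of 55afc7f: {141d0a0, 50fa7ba, 55afc7f, c045d57}.
Ancestors of b32aa83: {0efe74e, 141d0a0, 4cd4f4a, b32aa83}.
Common ancestors: {141d0a0}.
The only common ancestor is 141d0a0, so it is the merge base.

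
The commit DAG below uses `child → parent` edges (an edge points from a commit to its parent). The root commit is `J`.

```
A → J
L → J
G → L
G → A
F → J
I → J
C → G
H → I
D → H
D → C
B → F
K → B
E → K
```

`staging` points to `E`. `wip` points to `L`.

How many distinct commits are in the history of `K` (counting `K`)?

Walking parent pointers from K: reachable set = {B, F, J, K}.
That is 4 commits.

4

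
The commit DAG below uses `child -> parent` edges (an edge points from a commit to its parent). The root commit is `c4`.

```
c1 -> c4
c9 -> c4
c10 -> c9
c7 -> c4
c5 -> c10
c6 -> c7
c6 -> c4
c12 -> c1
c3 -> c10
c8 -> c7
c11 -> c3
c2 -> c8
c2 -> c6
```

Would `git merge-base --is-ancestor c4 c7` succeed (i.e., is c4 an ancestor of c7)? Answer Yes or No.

Yes

Ancestors of c7 (commits reachable by following parents): {c4, c7}.
c4 is in that set, so it is an ancestor of c7.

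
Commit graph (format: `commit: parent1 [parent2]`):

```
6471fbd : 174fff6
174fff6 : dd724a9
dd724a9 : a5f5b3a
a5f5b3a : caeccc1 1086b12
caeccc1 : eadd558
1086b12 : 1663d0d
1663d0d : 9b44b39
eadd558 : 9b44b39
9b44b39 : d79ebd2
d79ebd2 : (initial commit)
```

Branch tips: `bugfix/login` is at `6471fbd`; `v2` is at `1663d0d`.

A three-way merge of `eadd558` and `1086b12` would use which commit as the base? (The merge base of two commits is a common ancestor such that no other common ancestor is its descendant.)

Ancestors of eadd558: {9b44b39, d79ebd2, eadd558}.
Ancestors of 1086b12: {1086b12, 1663d0d, 9b44b39, d79ebd2}.
Common ancestors: {9b44b39, d79ebd2}.
Among these, 9b44b39 is not an ancestor of any other common ancestor — it is the merge base.

9b44b39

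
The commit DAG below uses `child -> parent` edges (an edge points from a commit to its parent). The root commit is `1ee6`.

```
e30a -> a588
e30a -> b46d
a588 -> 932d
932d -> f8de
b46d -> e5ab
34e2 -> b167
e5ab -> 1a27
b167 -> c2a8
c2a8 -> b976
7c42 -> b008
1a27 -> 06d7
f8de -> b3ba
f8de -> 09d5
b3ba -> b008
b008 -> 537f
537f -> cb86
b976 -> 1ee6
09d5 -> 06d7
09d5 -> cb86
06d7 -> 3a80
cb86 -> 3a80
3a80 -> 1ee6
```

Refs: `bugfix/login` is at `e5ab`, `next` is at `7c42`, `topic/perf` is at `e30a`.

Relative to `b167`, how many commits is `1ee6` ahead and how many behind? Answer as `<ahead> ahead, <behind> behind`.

Reachable from 1ee6: {1ee6}.
Reachable from b167: {1ee6, b167, b976, c2a8}.
Only in 1ee6's history (ahead): {} — 0.
Only in b167's history (behind): {b167, b976, c2a8} — 3.

0 ahead, 3 behind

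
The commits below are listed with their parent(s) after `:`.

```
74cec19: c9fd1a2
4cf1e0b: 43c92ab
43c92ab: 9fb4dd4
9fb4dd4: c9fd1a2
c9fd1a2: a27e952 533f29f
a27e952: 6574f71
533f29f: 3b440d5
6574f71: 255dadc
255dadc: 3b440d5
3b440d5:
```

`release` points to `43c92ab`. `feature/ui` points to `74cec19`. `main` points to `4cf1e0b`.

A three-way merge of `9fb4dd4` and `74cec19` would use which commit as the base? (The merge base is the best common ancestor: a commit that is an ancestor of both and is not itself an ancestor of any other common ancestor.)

Ancestors of 9fb4dd4: {255dadc, 3b440d5, 533f29f, 6574f71, 9fb4dd4, a27e952, c9fd1a2}.
Ancestors of 74cec19: {255dadc, 3b440d5, 533f29f, 6574f71, 74cec19, a27e952, c9fd1a2}.
Common ancestors: {255dadc, 3b440d5, 533f29f, 6574f71, a27e952, c9fd1a2}.
Among these, c9fd1a2 is not an ancestor of any other common ancestor — it is the merge base.

c9fd1a2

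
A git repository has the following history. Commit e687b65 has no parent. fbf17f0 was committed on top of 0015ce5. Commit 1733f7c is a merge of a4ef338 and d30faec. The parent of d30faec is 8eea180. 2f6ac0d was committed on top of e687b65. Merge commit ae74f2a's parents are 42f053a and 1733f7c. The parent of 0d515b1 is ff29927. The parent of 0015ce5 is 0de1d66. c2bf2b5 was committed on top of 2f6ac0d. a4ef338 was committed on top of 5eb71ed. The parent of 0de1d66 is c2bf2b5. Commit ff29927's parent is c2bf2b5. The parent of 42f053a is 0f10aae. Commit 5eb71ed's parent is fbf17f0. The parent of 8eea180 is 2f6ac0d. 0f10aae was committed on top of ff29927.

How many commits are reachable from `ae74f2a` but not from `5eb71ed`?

8

Reachable from ae74f2a: {0015ce5, 0de1d66, 0f10aae, 1733f7c, 2f6ac0d, 42f053a, 5eb71ed, 8eea180, a4ef338, ae74f2a, c2bf2b5, d30faec, e687b65, fbf17f0, ff29927}.
Reachable from 5eb71ed: {0015ce5, 0de1d66, 2f6ac0d, 5eb71ed, c2bf2b5, e687b65, fbf17f0}.
In ae74f2a's history but not 5eb71ed's: {0f10aae, 1733f7c, 42f053a, 8eea180, a4ef338, ae74f2a, d30faec, ff29927} — 8 commits.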